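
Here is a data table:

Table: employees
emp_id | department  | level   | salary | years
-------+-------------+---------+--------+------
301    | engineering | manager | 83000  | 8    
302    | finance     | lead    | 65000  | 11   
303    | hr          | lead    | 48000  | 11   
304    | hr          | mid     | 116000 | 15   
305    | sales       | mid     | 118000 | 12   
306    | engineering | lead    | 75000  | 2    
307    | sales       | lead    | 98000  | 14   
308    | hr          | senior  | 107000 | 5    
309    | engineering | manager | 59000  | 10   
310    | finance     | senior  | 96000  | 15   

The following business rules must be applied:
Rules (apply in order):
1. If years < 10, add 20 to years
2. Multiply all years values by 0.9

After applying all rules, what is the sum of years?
146.7

Step 1: Apply Rule 1 - Add 20 to records with years < 10
  - 3 records affected: 15 + (3 × 20) = 75
  - Unaffected records: 88
  - Sum after Rule 1: 163
Step 2: Apply Rule 2 - Multiply all by 0.9
  - 163 × 0.9 = 146.7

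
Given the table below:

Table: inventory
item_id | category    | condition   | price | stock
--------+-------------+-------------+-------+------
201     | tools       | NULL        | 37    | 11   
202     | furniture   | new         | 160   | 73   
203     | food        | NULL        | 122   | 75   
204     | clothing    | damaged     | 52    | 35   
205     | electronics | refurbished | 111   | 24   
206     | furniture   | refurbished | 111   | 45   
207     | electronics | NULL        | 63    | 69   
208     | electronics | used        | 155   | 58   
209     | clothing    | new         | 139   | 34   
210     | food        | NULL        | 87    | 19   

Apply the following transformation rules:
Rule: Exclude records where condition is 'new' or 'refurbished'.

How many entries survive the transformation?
6

Step 1: Count records to exclude
  - 2 (new) + 2 (refurbished) = 4 records
Step 2: Total records: 10
Step 3: Remaining = 10 - 4 = 6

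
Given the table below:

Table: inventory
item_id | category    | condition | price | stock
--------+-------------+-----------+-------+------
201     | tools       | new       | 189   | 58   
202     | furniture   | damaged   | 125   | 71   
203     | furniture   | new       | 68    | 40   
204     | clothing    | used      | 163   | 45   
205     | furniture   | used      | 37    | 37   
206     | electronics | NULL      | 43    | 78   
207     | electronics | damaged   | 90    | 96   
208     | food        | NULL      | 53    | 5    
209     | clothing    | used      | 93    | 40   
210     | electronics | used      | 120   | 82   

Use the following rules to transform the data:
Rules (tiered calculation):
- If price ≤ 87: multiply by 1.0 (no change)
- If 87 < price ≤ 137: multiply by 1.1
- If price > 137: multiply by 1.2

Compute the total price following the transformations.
1094.2

Step 1: Tier 1 (price ≤ 87): 4 records, sum = 201 × 1.0 = 201.0
Step 2: Tier 2 (87 < price ≤ 137): 4 records, sum = 428 × 1.1 = 470.8
Step 3: Tier 3 (price > 137): 2 records, sum = 352 × 1.2 = 422.4
Step 4: Final sum = 201.0 + 470.8 + 422.4 = 1094.2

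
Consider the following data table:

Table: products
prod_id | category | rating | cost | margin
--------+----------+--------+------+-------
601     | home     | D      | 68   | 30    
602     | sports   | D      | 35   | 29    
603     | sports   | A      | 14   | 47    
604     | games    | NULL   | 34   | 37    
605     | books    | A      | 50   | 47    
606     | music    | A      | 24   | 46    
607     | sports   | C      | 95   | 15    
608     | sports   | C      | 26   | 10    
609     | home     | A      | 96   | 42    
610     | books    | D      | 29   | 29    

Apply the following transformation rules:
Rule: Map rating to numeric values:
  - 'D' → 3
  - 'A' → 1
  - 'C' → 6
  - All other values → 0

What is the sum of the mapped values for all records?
25

Step 1: Apply mapping to each record
Step 2: Count by status:
  'D': 3 records × 3 = 9
  'A': 4 records × 1 = 4
  'C': 2 records × 6 = 12
Step 3: Sum all mapped values = 25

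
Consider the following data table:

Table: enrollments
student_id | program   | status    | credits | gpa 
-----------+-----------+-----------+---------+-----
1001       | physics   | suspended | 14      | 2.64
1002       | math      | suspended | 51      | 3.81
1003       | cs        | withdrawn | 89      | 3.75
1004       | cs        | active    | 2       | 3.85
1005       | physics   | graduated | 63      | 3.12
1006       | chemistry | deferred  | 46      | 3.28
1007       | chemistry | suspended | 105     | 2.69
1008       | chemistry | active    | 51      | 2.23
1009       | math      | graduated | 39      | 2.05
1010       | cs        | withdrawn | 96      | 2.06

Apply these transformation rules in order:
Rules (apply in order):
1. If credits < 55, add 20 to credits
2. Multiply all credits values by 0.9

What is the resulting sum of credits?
608.4

Step 1: Apply Rule 1 - Add 20 to records with credits < 55
  - 6 records affected: 203 + (6 × 20) = 323
  - Unaffected records: 353
  - Sum after Rule 1: 676
Step 2: Apply Rule 2 - Multiply all by 0.9
  - 676 × 0.9 = 608.4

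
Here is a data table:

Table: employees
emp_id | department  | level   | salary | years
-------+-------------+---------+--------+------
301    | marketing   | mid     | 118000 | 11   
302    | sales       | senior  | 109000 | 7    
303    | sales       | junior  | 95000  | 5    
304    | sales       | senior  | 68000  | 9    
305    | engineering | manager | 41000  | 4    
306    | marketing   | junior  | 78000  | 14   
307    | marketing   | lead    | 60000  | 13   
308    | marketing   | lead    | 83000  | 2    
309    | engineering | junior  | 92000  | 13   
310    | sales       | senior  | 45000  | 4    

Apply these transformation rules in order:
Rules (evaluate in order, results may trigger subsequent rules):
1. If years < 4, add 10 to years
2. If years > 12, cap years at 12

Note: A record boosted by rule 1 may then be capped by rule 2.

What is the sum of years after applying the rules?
88

Step 1: Apply rule 1 to records with years < 4
  - 1 records get bonus of 10
  - Of these, 0 records then exceed 12 and get capped
Step 2: Apply rule 2 to records with years > 12
  - 3 records (original) are capped
Step 3: Calculate final sum = 88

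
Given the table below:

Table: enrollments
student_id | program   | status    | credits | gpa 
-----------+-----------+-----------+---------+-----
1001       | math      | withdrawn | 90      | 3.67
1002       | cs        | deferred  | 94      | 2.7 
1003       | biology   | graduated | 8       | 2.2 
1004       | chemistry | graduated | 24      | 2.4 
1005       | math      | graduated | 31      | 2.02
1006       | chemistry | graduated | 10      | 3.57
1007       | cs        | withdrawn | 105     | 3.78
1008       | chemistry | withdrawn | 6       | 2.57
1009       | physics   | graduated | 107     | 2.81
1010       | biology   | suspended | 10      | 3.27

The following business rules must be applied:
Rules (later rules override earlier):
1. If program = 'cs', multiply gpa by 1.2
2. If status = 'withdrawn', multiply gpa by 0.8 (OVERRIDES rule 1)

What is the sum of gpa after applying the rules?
27.53

Step 1: Rule 2 takes priority for records with status = 'withdrawn'
  - 3 records: 10.02 × 0.8 = 8.02
Step 2: Rule 1 applies to remaining records with program = 'cs'
  - 1 records: 2.7 × 1.2 = 3.24
Step 3: Other records unchanged: 16.27
Step 4: Final sum = 8.02 + 3.24 + 16.27 = 27.53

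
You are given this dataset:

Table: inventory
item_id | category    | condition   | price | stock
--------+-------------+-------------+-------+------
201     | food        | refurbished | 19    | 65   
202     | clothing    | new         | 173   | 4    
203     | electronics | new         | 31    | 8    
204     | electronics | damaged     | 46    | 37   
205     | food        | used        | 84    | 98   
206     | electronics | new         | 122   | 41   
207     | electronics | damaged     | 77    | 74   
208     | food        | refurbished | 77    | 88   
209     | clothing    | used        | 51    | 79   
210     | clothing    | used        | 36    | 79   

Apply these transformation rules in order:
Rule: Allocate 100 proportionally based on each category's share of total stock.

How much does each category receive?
clothing: 28.27, electronics: 27.92, food: 43.8

Step 1: Calculate total stock = 573
Step 2: Calculate each category's proportion:
  clothing: 162/573 = 28.27% → 28.27
  electronics: 160/573 = 27.92% → 27.92
  food: 251/573 = 43.80% → 43.8
Step 3: Verify: sum of allocations ≈ 100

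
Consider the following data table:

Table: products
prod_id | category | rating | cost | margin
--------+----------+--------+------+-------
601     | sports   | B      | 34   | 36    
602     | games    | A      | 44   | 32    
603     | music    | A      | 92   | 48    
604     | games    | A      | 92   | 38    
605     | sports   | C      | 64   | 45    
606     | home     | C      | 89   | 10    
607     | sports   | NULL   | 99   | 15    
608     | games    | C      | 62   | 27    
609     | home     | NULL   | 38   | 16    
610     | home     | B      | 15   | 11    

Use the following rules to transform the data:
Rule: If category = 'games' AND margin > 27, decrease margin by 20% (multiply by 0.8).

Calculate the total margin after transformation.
264.0

Step 1: Find records where category = 'games' AND margin > 27
Step 2: 2 records match, summing to 70
Step 3: After multiplier: 70 × 0.8 = 56.0
Step 4: Unaffected records sum: 208
Step 5: Final sum = 56.0 + 208 = 264.0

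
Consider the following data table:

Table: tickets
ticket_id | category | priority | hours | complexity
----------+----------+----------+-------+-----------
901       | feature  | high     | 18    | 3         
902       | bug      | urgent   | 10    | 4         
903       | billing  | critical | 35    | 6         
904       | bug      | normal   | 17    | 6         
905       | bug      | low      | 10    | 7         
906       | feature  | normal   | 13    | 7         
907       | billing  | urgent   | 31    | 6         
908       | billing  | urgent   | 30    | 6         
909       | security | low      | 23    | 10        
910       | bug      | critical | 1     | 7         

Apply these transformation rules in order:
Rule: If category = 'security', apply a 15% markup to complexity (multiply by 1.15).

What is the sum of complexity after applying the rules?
63.5

Step 1: Records with category = 'security' have total complexity = 10
Step 2: Apply multiplier: 10 × 1.15 = 11.5
Step 3: Other records total: 52
Step 4: Final sum = 11.5 + 52 = 63.5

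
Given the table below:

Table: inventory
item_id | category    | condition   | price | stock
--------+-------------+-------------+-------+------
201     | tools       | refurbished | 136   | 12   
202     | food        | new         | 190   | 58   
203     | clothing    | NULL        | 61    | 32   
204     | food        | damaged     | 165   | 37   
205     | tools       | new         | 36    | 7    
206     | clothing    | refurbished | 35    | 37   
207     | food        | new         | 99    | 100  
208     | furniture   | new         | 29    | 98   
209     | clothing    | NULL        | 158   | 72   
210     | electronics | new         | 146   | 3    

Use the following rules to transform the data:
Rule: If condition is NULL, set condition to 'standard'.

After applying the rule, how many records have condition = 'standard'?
2

Step 1: Count records where condition IS NULL
Step 2: Found 2 records with NULL condition
Step 3: These records will have condition set to 'standard'
Step 4: Records already having condition = 'standard': 0
Step 5: Answer: 2 + 0 = 2 records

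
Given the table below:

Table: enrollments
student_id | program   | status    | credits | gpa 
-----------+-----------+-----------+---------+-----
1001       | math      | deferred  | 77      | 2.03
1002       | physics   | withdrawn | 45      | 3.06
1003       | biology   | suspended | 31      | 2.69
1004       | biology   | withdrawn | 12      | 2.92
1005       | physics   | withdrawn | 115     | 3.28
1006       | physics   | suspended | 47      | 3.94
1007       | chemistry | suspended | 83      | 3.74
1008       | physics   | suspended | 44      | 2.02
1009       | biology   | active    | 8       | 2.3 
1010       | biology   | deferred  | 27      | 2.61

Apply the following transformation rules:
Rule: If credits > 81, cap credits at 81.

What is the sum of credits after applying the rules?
453

Step 1: 2 records have credits > 81
Step 2: These records originally summed to 198
Step 3: After capping: 2 × 81 = 162
Step 4: Unaffected records sum: 291
Step 5: Final sum = 162 + 291 = 453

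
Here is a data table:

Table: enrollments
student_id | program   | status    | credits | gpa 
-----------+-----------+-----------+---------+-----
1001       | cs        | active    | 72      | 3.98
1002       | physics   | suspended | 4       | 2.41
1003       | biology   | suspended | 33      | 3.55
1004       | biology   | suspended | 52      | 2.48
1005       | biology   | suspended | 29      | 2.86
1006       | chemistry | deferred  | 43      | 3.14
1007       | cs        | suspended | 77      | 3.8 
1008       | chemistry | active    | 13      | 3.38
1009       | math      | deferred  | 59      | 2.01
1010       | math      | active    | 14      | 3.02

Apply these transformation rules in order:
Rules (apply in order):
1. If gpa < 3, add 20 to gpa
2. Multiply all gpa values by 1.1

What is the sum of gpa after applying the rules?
121.69

Step 1: Apply Rule 1 - Add 20 to records with gpa < 3
  - 4 records affected: 9.76 + (4 × 20) = 89.76
  - Unaffected records: 20.87
  - Sum after Rule 1: 110.63
Step 2: Apply Rule 2 - Multiply all by 1.1
  - 110.63 × 1.1 = 121.69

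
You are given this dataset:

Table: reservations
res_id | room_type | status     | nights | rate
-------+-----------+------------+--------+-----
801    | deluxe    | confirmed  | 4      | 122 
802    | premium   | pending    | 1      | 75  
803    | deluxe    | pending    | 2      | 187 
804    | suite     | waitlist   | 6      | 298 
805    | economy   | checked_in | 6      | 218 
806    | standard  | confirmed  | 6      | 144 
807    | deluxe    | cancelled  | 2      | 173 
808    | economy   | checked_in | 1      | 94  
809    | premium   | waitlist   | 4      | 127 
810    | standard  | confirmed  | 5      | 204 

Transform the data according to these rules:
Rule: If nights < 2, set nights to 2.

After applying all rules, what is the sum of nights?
39

Step 1: 2 records have nights < 2
Step 2: These records originally summed to 2
Step 3: After setting to minimum: 2 × 2 = 4
Step 4: Unaffected records sum: 35
Step 5: Final sum = 4 + 35 = 39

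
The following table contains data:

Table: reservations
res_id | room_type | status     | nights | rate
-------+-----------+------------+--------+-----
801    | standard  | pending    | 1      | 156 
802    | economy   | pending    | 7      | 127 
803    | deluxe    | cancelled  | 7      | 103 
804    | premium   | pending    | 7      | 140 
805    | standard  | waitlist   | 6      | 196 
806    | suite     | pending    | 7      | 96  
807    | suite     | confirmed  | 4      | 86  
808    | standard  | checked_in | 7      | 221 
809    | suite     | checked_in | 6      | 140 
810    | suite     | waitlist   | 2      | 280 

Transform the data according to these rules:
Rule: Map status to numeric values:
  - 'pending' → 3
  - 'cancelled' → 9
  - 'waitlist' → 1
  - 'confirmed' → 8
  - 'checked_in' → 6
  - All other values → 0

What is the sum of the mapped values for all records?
43

Step 1: Apply mapping to each record
Step 2: Count by status:
  'pending': 4 records × 3 = 12
  'cancelled': 1 records × 9 = 9
  'waitlist': 2 records × 1 = 2
  'confirmed': 1 records × 8 = 8
  'checked_in': 2 records × 6 = 12
Step 3: Sum all mapped values = 43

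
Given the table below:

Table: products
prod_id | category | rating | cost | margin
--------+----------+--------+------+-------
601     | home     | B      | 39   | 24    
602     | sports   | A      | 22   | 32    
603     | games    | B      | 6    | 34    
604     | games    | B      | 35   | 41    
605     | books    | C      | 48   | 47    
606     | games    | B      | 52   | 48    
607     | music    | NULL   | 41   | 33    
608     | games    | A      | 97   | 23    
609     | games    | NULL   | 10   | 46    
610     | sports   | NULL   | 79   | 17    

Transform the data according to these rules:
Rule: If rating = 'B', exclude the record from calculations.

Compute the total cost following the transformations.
297

Step 1: Identify records where rating = 'B'
Step 2: The excluded records sum to 132
Step 3: Original total cost = 429
Step 4: Remaining total = 429 - 132 = 297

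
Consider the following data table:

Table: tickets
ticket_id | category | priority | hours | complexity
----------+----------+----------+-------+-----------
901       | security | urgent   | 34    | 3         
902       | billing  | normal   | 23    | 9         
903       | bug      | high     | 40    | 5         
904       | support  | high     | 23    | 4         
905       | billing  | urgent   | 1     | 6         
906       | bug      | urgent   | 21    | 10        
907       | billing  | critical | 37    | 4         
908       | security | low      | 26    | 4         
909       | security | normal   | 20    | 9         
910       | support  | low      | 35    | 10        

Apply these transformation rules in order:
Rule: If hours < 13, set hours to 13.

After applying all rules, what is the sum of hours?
272

Step 1: 1 records have hours < 13
Step 2: These records originally summed to 1
Step 3: After setting to minimum: 1 × 13 = 13
Step 4: Unaffected records sum: 259
Step 5: Final sum = 13 + 259 = 272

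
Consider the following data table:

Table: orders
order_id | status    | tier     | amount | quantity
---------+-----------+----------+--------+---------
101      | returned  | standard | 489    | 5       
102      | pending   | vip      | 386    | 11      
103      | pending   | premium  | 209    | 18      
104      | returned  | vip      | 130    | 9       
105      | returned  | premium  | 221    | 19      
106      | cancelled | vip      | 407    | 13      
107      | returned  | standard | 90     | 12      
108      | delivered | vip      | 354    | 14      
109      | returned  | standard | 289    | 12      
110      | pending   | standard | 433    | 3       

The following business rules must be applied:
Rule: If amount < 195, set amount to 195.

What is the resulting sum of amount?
3178

Step 1: 2 records have amount < 195
Step 2: These records originally summed to 220
Step 3: After setting to minimum: 2 × 195 = 390
Step 4: Unaffected records sum: 2788
Step 5: Final sum = 390 + 2788 = 3178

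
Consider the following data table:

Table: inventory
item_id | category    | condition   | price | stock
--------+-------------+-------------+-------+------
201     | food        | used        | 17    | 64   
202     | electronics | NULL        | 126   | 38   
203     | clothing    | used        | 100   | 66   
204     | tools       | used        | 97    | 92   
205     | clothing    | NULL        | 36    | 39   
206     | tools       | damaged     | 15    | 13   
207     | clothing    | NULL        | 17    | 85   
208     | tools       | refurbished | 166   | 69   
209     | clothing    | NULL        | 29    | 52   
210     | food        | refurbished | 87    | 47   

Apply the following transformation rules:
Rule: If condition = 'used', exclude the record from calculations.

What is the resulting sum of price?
476

Step 1: Identify records where condition = 'used'
Step 2: The excluded records sum to 214
Step 3: Original total price = 690
Step 4: Remaining total = 690 - 214 = 476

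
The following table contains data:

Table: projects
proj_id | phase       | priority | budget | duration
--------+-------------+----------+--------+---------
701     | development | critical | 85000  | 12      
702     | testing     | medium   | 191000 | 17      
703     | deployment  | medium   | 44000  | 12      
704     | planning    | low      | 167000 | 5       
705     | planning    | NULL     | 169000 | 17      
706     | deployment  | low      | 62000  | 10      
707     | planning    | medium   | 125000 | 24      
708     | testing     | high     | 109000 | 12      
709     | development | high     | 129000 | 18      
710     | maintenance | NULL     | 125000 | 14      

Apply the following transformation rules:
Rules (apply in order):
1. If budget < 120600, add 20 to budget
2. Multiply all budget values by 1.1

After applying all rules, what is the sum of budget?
1326688.0

Step 1: Apply Rule 1 - Add 20 to records with budget < 120600
  - 4 records affected: 300000 + (4 × 20) = 300080
  - Unaffected records: 906000
  - Sum after Rule 1: 1206080
Step 2: Apply Rule 2 - Multiply all by 1.1
  - 1206080 × 1.1 = 1326688.0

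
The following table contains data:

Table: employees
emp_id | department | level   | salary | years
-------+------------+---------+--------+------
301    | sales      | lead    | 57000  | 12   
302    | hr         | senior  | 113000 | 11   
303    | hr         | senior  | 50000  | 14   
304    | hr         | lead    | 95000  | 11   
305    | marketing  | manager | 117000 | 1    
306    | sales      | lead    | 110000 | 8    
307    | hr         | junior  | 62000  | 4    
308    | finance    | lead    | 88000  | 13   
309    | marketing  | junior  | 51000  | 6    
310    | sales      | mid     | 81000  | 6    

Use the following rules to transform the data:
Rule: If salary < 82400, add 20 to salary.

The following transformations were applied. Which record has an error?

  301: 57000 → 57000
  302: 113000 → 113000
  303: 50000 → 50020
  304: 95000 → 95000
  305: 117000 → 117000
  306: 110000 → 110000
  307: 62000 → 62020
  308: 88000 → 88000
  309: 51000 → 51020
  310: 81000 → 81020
Record 301 has an error. The correct transformed value should be 57020, not 57000.

Step 1: Check each record against the rule
Step 2: Record 301 has salary = 57000
Step 3: Since 57000 < 82400, the bonus should have been applied
Step 4: Correct value = 57020, but claimed value = 57000
Conclusion: Record 301 has the error.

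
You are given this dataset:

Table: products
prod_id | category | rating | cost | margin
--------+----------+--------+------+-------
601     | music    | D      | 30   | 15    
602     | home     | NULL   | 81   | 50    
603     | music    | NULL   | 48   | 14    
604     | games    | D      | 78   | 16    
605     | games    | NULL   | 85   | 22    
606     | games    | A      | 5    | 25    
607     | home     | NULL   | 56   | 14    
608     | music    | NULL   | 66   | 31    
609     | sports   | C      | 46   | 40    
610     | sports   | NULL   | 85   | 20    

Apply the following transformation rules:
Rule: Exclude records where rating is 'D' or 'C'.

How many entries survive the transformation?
7

Step 1: Count records to exclude
  - 2 (D) + 1 (C) = 3 records
Step 2: Total records: 10
Step 3: Remaining = 10 - 3 = 7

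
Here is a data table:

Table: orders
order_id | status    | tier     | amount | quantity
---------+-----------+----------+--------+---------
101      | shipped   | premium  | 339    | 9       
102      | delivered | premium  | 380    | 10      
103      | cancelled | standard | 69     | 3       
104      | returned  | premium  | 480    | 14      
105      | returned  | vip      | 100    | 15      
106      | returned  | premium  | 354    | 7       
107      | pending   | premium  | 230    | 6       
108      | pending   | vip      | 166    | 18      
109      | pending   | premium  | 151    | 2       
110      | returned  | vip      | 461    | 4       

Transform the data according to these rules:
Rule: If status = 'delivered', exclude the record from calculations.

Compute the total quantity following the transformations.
78

Step 1: Identify records where status = 'delivered'
Step 2: The excluded records sum to 10
Step 3: Original total quantity = 88
Step 4: Remaining total = 88 - 10 = 78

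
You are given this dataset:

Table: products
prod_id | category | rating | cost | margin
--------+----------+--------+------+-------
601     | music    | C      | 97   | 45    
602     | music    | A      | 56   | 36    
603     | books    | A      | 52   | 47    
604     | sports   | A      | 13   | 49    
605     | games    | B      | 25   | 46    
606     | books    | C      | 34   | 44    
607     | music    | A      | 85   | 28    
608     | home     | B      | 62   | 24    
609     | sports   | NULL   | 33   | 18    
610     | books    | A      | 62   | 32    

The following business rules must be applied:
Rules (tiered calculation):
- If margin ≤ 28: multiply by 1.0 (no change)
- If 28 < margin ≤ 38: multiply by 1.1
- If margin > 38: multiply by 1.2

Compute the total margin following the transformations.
422.0

Step 1: Tier 1 (margin ≤ 28): 3 records, sum = 70 × 1.0 = 70.0
Step 2: Tier 2 (28 < margin ≤ 38): 2 records, sum = 68 × 1.1 = 74.8
Step 3: Tier 3 (margin > 38): 5 records, sum = 231 × 1.2 = 277.2
Step 4: Final sum = 70.0 + 74.8 + 277.2 = 422.0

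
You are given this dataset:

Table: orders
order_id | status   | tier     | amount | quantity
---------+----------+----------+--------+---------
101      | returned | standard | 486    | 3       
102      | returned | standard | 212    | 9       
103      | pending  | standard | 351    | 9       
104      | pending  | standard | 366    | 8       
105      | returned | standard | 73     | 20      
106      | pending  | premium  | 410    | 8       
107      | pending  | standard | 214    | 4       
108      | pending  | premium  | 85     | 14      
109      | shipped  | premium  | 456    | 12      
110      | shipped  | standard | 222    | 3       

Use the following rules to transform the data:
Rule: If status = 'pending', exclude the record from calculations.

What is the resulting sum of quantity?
47

Step 1: Identify records where status = 'pending'
Step 2: The excluded records sum to 43
Step 3: Original total quantity = 90
Step 4: Remaining total = 90 - 43 = 47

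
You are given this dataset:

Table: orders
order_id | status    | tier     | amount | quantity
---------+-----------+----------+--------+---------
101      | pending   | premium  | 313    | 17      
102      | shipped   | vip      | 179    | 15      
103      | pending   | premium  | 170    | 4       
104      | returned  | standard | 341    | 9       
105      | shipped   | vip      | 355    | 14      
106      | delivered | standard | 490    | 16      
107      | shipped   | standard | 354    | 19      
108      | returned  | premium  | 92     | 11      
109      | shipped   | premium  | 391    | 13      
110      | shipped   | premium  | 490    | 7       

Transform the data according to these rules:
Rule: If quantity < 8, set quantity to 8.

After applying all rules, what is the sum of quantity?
130

Step 1: 2 records have quantity < 8
Step 2: These records originally summed to 11
Step 3: After setting to minimum: 2 × 8 = 16
Step 4: Unaffected records sum: 114
Step 5: Final sum = 16 + 114 = 130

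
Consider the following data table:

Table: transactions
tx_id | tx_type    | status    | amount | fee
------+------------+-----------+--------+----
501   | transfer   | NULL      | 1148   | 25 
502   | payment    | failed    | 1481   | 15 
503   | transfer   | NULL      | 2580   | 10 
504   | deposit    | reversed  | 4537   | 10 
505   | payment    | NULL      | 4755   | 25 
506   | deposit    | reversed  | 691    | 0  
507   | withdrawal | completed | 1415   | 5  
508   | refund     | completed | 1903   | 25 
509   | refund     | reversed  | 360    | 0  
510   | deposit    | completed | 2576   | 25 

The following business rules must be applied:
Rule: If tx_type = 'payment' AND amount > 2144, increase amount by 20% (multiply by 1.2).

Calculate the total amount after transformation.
22397.0

Step 1: Find records where tx_type = 'payment' AND amount > 2144
Step 2: 1 records match, summing to 4755
Step 3: After multiplier: 4755 × 1.2 = 5706.0
Step 4: Unaffected records sum: 16691
Step 5: Final sum = 5706.0 + 16691 = 22397.0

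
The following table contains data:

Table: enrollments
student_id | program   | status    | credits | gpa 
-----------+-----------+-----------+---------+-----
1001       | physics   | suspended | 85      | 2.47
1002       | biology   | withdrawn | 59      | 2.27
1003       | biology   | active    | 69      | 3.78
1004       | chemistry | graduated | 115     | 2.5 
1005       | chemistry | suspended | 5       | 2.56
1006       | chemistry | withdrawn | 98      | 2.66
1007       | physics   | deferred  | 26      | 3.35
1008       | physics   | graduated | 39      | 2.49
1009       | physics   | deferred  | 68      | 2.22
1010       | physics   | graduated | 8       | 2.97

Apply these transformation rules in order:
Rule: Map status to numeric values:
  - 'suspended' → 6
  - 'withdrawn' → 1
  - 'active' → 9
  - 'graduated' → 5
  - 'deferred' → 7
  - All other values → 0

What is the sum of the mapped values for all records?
52

Step 1: Apply mapping to each record
Step 2: Count by status:
  'suspended': 2 records × 6 = 12
  'withdrawn': 2 records × 1 = 2
  'active': 1 records × 9 = 9
  'graduated': 3 records × 5 = 15
  'deferred': 2 records × 7 = 14
Step 3: Sum all mapped values = 52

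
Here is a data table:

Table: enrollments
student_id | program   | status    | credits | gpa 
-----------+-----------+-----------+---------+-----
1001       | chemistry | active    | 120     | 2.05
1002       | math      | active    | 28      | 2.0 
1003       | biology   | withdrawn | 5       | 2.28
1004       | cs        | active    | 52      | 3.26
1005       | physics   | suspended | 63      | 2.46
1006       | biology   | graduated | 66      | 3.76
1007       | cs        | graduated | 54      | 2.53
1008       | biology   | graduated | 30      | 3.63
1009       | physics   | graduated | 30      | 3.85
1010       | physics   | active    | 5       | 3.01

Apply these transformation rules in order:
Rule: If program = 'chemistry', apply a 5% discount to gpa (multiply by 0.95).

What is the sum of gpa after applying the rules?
28.73

Step 1: Records with program = 'chemistry' have total gpa = 2.05
Step 2: Apply multiplier: 2.05 × 0.95 = 1.95
Step 3: Other records total: 26.78
Step 4: Final sum = 1.95 + 26.78 = 28.73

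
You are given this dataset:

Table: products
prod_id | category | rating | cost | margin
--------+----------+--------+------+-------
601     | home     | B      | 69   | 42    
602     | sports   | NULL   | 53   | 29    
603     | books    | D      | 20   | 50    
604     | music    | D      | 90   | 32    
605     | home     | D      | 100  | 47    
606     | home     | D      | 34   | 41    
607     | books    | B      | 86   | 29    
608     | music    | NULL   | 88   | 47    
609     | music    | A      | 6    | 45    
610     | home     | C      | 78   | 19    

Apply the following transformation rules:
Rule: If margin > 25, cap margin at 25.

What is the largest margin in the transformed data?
25

Step 1: Original maximum margin = 50
Step 2: Apply cap at 25
Step 3: 9 records had margin > 25 and were capped
Step 4: Maximum after transformation = 25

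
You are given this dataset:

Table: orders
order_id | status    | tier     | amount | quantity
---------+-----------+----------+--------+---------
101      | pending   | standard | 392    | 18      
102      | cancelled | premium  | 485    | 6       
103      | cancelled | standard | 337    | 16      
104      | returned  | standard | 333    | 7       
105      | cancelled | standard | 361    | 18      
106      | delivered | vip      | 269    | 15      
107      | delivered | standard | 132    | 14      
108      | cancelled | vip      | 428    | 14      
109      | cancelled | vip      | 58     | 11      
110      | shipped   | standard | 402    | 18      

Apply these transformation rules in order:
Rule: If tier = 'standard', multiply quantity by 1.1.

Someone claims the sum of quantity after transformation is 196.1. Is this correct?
No, the correct result is 146.1.

Step 1: Calculate the correct sum after transformation
Step 2: Apply multiplier 1.1 to records where tier = 'standard'
Step 3: Correct result = 146.1
Step 4: Claimed result = 196.1
Step 5: 146.1 ≠ 196.1
Conclusion: The claimed result is incorrect. The correct answer is 146.1.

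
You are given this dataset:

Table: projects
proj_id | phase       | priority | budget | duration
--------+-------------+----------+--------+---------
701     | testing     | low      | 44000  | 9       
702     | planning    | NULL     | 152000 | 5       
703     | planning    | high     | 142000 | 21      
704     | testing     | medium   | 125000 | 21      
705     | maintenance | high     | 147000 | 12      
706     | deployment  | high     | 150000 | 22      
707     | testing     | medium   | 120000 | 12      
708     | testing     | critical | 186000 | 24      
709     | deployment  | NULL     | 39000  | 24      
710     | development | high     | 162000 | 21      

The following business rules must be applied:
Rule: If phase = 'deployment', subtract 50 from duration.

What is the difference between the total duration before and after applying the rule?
100

Step 1: Original sum of duration = 171
Step 2: 2 records have phase = 'deployment'
Step 3: Each affected record changes by -50
Step 4: Total change = 2 × -50 = -100
Step 5: New sum = 171 + -100 = 71
Step 6: Difference = |71 - 171| = 100
        (Sum decreased by 100)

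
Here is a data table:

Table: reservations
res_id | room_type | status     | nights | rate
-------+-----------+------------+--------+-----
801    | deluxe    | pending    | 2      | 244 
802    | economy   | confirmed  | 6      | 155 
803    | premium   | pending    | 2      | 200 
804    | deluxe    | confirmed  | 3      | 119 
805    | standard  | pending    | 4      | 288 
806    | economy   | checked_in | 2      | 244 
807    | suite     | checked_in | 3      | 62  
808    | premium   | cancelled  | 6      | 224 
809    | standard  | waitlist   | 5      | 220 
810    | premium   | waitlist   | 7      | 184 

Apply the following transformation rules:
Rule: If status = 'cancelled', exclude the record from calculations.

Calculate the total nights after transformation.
34

Step 1: Identify records where status = 'cancelled'
Step 2: The excluded records sum to 6
Step 3: Original total nights = 40
Step 4: Remaining total = 40 - 6 = 34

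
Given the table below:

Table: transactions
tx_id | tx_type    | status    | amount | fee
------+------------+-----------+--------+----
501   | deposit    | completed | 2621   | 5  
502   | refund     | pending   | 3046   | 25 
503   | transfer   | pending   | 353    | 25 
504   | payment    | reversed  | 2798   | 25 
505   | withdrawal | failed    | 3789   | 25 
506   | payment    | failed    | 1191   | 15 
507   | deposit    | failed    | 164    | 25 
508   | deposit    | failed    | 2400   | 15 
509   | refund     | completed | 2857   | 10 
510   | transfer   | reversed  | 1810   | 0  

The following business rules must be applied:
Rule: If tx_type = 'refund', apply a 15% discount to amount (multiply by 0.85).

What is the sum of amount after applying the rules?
20143.55

Step 1: Records with tx_type = 'refund' have total amount = 5903
Step 2: Apply multiplier: 5903 × 0.85 = 5017.55
Step 3: Other records total: 15126
Step 4: Final sum = 5017.55 + 15126 = 20143.55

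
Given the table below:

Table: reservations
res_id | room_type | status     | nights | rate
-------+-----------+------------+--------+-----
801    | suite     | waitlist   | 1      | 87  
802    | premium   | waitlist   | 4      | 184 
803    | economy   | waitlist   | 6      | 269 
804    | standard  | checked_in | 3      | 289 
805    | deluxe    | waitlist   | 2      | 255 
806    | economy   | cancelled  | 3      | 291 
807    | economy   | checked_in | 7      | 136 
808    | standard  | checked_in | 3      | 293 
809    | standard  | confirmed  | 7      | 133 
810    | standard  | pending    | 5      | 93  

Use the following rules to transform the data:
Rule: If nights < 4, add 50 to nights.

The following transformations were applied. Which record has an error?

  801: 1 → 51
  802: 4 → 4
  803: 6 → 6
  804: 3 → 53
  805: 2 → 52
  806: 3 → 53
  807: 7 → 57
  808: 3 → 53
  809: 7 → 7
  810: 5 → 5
Record 807 has an error. The correct transformed value should be 7, not 57.

Step 1: Check each record against the rule
Step 2: Record 807 has nights = 7
Step 3: Since 7 >= 4, the bonus should not have been applied
Step 4: Correct value = 7, but claimed value = 57
Conclusion: Record 807 has the error.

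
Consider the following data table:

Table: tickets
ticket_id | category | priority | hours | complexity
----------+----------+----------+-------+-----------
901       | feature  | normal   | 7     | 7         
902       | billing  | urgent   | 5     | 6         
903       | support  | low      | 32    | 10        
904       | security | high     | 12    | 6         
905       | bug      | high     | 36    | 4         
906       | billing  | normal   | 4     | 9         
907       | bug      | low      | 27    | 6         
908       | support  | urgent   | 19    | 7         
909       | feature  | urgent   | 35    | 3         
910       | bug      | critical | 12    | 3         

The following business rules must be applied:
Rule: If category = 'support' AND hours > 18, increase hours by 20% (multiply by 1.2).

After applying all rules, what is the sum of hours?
199.2

Step 1: Find records where category = 'support' AND hours > 18
Step 2: 2 records match, summing to 51
Step 3: After multiplier: 51 × 1.2 = 61.2
Step 4: Unaffected records sum: 138
Step 5: Final sum = 61.2 + 138 = 199.2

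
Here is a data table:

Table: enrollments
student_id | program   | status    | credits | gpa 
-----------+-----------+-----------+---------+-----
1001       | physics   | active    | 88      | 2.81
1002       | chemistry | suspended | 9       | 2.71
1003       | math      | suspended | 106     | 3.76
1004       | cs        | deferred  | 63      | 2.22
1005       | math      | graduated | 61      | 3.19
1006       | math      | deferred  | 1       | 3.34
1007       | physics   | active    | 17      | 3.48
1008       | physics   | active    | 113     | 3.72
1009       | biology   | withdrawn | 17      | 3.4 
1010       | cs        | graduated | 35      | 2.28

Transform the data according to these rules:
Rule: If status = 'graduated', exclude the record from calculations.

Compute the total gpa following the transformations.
25.44

Step 1: Identify records where status = 'graduated'
Step 2: The excluded records sum to 5.47
Step 3: Original total gpa = 30.91
Step 4: Remaining total = 30.91 - 5.47 = 25.44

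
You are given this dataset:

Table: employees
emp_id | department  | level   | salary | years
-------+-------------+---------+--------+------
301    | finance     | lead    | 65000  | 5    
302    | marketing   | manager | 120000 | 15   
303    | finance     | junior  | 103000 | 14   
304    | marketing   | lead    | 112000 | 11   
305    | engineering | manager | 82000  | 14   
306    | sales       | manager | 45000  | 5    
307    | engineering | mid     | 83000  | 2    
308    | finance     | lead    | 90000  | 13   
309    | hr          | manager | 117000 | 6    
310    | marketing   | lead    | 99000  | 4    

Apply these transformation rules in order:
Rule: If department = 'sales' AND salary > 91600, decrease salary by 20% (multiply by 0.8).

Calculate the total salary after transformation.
916000

Step 1: Find records where department = 'sales' AND salary > 91600
Step 2: 0 records match, summing to 0
Step 3: After multiplier: 0 × 0.8 = 0.0
Step 4: Unaffected records sum: 916000
Step 5: Final sum = 0.0 + 916000 = 916000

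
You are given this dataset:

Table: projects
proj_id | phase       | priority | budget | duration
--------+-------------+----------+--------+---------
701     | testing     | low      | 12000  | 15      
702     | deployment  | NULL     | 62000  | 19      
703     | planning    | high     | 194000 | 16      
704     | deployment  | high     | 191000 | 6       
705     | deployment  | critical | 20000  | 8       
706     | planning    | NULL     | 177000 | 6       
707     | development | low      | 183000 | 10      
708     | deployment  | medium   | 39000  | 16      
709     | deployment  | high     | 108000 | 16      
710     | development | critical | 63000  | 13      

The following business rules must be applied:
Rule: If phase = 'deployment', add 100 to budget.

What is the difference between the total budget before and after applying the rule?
500

Step 1: Original sum of budget = 1049000
Step 2: 5 records have phase = 'deployment'
Step 3: Each affected record changes by 100
Step 4: Total change = 5 × 100 = 500
Step 5: New sum = 1049000 + 500 = 1049500
Step 6: Difference = |1049500 - 1049000| = 500
        (Sum increased by 500)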